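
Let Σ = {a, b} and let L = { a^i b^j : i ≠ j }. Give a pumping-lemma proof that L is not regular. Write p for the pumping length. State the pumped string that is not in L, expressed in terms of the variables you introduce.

a^{p+p!} b^{p+p!}

Assume L is regular. Let p be the pumping length given by the pumping lemma.
Choose w = a^p b^{p+p!}. Since p ≠ p+p!, w ∈ L; and |w| ≥ p.
By the pumping lemma, w = xyz with |xy| ≤ p and y is nonempty.
Because |xy| ≤ p and w begins with p copies of a, we have y = a^k with 1 ≤ k ≤ p.
Since 1 ≤ k ≤ p, k divides p!; set t = 1 + p!/k. Then xy^t z has p + (p!/k)·k = p + p! copies of a. Now the a-count equals the b-count, so i ≠ j fails. So xy^t z = a^{p+p!} b^{p+p!} ∉ L.
This is a contradiction; hence L is not regular.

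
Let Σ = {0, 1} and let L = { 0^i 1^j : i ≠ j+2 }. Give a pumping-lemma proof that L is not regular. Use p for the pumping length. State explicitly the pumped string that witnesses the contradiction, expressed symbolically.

Assume L is regular; let p be its pumping constant.
Choose w = 0^p 1^{p+p!-2}. Since p ≠ (p+p!-2)+2 = p+p!, w ∈ L; and |w| ≥ p.
Write w = xyz as guaranteed by the lemma, with |xy| ≤ p and |y| > 0.
Because |xy| ≤ p and w begins with p copies of 0, we have y = 0^k with 1 ≤ k ≤ p.
Since 1 ≤ k ≤ p, k divides p!; set t = 1 + p!/k. Then xy^t z has p + (p!/k)·k = p + p! copies of 0. Now the 0-count is p+p! and (1-count)+2 = (p+p!-2)+2 = p+p!, so i ≠ j+2 fails. So xy^t z = 0^{p+p!} 1^{p+p!-2} ∉ L.
This contradicts the pumping lemma, so L is not regular.

0^{p+p!} 1^{p+p!-2}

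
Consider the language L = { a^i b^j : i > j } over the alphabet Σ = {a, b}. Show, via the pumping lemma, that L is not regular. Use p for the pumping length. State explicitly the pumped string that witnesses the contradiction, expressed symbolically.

a^{p+1-k} b^p

Assume L is regular. Let p be the pumping length given by the pumping lemma.
Choose w = a^{p+1} b^p ∈ L, with |w| = 2p+1 ≥ p.
By the pumping lemma, w = xyz with |xy| ≤ p and |y| ≥ 1.
Because |xy| ≤ p and w begins with p copies of a, we have y = a^k with 1 ≤ k ≤ p.
Consider xy^0z = xz = a^{p+1-k} b^p. Since k ≥ 1, the a-count p+1-k is at most p, so i > j fails; thus xz ∉ L.
This contradicts the pumping lemma, so L is not regular.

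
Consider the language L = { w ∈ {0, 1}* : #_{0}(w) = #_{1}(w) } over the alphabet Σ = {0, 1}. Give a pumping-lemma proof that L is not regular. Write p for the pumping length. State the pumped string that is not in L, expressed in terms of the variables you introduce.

Suppose for contradiction that L is regular, and let p be the pumping length.
Choose w = 0^p 1^p ∈ L with |w| = 2p ≥ p.
The pumping lemma gives a decomposition w = xyz where |xy| ≤ p and |y| ≥ 1.
The first p characters of w are 0's, so xy (and hence y) consists only of 0's. Write y = 0^k, 1 ≤ k ≤ p.
Pump with i = 2: xy^2z = 0^{p+k} 1^p has p+k occurrences of 0 but only p of 1. Since k ≥ 1 the counts differ, so xy^2z ∉ L.
This is a contradiction; hence L is not regular.

0^{p+k} 1^p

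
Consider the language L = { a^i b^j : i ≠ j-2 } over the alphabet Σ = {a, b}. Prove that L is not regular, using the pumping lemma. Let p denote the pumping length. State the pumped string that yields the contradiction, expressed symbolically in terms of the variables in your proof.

a^{p+p!} b^{p+p!+2}

Toward a contradiction, assume L is regular with pumping length p.
Choose w = a^p b^{p+p!+2}. Since p ≠ (p+p!+2)-2 = p+p!, w ∈ L; and |w| ≥ p.
The pumping lemma gives a decomposition w = xyz where |xy| ≤ p and y is nonempty.
Since the first p symbols of w are all a's and |xy| ≤ p, y lies entirely in the leading a-block: y = a^k for some k with 1 ≤ k ≤ p.
Since 1 ≤ k ≤ p, k divides p!; set t = 1 + p!/k. Then xy^t z has p + (p!/k)·k = p + p! copies of a. Now the a-count is p+p! and (b-count)-2 = (p+p!+2)-2 = p+p!, so i ≠ j-2 fails. So xy^t z = a^{p+p!} b^{p+p!+2} ∉ L.
Contradiction. Therefore L is not regular.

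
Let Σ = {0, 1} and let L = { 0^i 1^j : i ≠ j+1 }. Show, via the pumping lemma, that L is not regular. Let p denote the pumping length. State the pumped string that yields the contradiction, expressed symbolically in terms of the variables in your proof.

0^{p+p!} 1^{p+p!-1}

Suppose for contradiction that L is regular, and let p be the pumping length.
Choose w = 0^p 1^{p+p!-1}. Since p ≠ (p+p!-1)+1 = p+p!, w ∈ L; and |w| ≥ p.
Write w = xyz as guaranteed by the lemma, with |xy| ≤ p and |y| ≥ 1.
Because |xy| ≤ p and w begins with p copies of 0, we have y = 0^k with 1 ≤ k ≤ p.
Since 1 ≤ k ≤ p, k divides p!; set t = 1 + p!/k. Then xy^t z has p + (p!/k)·k = p + p! copies of 0. Now the 0-count is p+p! and (1-count)+1 = (p+p!-1)+1 = p+p!, so i ≠ j+1 fails. So xy^t z = 0^{p+p!} 1^{p+p!-1} ∉ L.
This contradicts the pumping lemma, so L is not regular.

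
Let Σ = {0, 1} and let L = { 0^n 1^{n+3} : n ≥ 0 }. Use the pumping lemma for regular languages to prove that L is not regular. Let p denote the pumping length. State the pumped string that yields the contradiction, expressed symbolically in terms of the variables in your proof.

Assume L is regular; let p be its pumping constant.
Choose w = 0^p 1^{p+3}, which is in L with |w| = 2p+3 ≥ p.
The pumping lemma gives a decomposition w = xyz where |xy| ≤ p and |y| > 0.
Since the first p symbols of w are all 0's and |xy| ≤ p, y lies entirely in the leading 0-block: y = 0^k for some k with 1 ≤ k ≤ p.
Pump with i = 2: xy^2z = 0^{p+k} 1^{p+3}. For this to lie in L we would need p+3 = (p+k)+3, which forces k = 0. But k ≥ 1, so xy^2z ∉ L.
This contradicts the pumping lemma, so L is not regular.

0^{p+k} 1^{p+3}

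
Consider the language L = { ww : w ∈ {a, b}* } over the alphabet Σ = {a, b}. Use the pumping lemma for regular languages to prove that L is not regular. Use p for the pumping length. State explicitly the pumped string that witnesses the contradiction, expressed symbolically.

a^{p+k} b^p a^p b^p

Assume L is regular. Let p be the pumping length given by the pumping lemma.
Take w = a^p b^p a^p b^p = uu where u = a^pb^p; then w ∈ L and |w| = 4p ≥ p.
By the pumping lemma, w = xyz with |xy| ≤ p and y is nonempty.
Since the first p symbols of w are all a's and |xy| ≤ p, y lies entirely in the leading a-block: y = a^k for some k with 1 ≤ k ≤ p.
Pump with i = 2: xy^2z = a^{p+k} b^p a^p b^p, of length 4p+k. Suppose this equals vv. The string starts with a and ends with b, so v does too; thus the boundary between the two copies of v is a b→a transition. There is exactly one such transition, at position 2p+k, so |v| = 2p+k and |vv| = 4p+2k ≠ 4p+k since k ≥ 1. So xy^2z ∉ L.
Contradiction. Therefore L is not regular.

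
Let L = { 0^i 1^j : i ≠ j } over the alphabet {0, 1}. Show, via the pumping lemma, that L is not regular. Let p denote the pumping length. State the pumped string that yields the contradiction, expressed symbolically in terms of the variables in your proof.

Assume L is regular; let p be its pumping constant.
Choose w = 0^p 1^{p+p!}. Since p ≠ p+p!, w ∈ L; and |w| ≥ p.
By the pumping lemma, w = xyz with |xy| ≤ p and |y| > 0.
Because |xy| ≤ p and w begins with p copies of 0, we have y = 0^k with 1 ≤ k ≤ p.
Since 1 ≤ k ≤ p, k divides p!; set t = 1 + p!/k. Then xy^t z has p + (p!/k)·k = p + p! copies of 0. Now the 0-count equals the 1-count, so i ≠ j fails. So xy^t z = 0^{p+p!} 1^{p+p!} ∉ L.
Contradiction. Therefore L is not regular.

0^{p+p!} 1^{p+p!}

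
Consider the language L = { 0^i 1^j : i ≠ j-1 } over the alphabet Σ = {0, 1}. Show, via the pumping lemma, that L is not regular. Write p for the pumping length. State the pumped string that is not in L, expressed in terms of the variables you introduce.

Assume L is regular; let p be its pumping constant.
Choose w = 0^p 1^{p+p!+1}. Since p ≠ (p+p!+1)-1 = p+p!, w ∈ L; and |w| ≥ p.
The pumping lemma gives a decomposition w = xyz where |xy| ≤ p and y is nonempty.
Since the first p symbols of w are all 0's and |xy| ≤ p, y lies entirely in the leading 0-block: y = 0^k for some k with 1 ≤ k ≤ p.
Since 1 ≤ k ≤ p, k divides p!; set t = 1 + p!/k. Then xy^t z has p + (p!/k)·k = p + p! copies of 0. Now the 0-count is p+p! and (1-count)-1 = (p+p!+1)-1 = p+p!, so i ≠ j-1 fails. So xy^t z = 0^{p+p!} 1^{p+p!+1} ∉ L.
This contradicts the pumping lemma, so L is not regular.

0^{p+p!} 1^{p+p!+1}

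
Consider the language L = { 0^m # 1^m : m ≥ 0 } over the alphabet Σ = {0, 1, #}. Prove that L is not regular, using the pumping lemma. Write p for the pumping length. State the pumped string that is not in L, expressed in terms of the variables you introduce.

Assume L is regular; let p be its pumping constant.
Take w = 0^p # 1^p ∈ L with |w| = 2p+1 ≥ p.
The pumping lemma gives a decomposition w = xyz where |xy| ≤ p and |y| ≥ 1.
Since the first p symbols of w are all 0's and |xy| ≤ p, y lies entirely in the leading 0-block: y = 0^k for some k with 1 ≤ k ≤ p.
Pump with i = 2: xy^2z = 0^{p+k} # 1^p, which would require p+k = p. But k ≥ 1, so xy^2z ∉ L.
Contradiction. Therefore L is not regular.

0^{p+k} # 1^p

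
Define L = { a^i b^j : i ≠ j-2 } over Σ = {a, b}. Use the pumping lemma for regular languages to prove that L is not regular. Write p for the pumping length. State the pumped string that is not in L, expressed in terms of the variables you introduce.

Assume L is regular; let p be its pumping constant.
Choose w = a^p b^{p+p!+2}. Since p ≠ (p+p!+2)-2 = p+p!, w ∈ L; and |w| ≥ p.
By the pumping lemma, w = xyz with |xy| ≤ p and |y| ≥ 1.
The first p characters of w are a's, so xy (and hence y) consists only of a's. Write y = a^k, 1 ≤ k ≤ p.
Since 1 ≤ k ≤ p, k divides p!; set t = 1 + p!/k. Then xy^t z has p + (p!/k)·k = p + p! copies of a. Now the a-count is p+p! and (b-count)-2 = (p+p!+2)-2 = p+p!, so i ≠ j-2 fails. So xy^t z = a^{p+p!} b^{p+p!+2} ∉ L.
This contradicts the pumping lemma, so L is not regular.

a^{p+p!} b^{p+p!+2}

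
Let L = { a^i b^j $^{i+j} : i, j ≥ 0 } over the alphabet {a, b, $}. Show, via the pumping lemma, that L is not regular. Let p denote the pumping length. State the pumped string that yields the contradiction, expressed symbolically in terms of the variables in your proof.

Toward a contradiction, assume L is regular with pumping length p.
Take w = a^p b^p $^{2p} ∈ L (with i=j=p, i+j=2p), |w| = 4p ≥ p.
Write w = xyz as guaranteed by the lemma, with |xy| ≤ p and |y| ≥ 1.
Since the first p symbols of w are all a's and |xy| ≤ p, y lies entirely in the leading a-block: y = a^k for some k with 1 ≤ k ≤ p.
Consider xy^2z = a^{p+k} b^p $^{2p}. Now the a- and b-counts sum to 2p+k, but the $-count is 2p ≠ 2p+k. So xy^2z ∉ L.
This is a contradiction; hence L is not regular.

a^{p+k} b^p $^{2p}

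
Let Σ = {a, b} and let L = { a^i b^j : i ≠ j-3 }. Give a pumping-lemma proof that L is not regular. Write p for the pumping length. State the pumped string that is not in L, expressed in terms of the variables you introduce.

Suppose for contradiction that L is regular, and let p be the pumping length.
Choose w = a^p b^{p+p!+3}. Since p ≠ (p+p!+3)-3 = p+p!, w ∈ L; and |w| ≥ p.
By the pumping lemma, w = xyz with |xy| ≤ p and |y| ≥ 1.
Because |xy| ≤ p and w begins with p copies of a, we have y = a^k with 1 ≤ k ≤ p.
Since 1 ≤ k ≤ p, k divides p!; set t = 1 + p!/k. Then xy^t z has p + (p!/k)·k = p + p! copies of a. Now the a-count is p+p! and (b-count)-3 = (p+p!+3)-3 = p+p!, so i ≠ j-3 fails. So xy^t z = a^{p+p!} b^{p+p!+3} ∉ L.
Contradiction. Therefore L is not regular.

a^{p+p!} b^{p+p!+3}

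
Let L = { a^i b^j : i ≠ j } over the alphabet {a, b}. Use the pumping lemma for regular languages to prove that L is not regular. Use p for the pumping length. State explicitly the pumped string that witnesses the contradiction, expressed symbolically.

a^{p+p!} b^{p+p!}

Suppose for contradiction that L is regular, and let p be the pumping length.
Choose w = a^p b^{p+p!}. Since p ≠ p+p!, w ∈ L; and |w| ≥ p.
Write w = xyz as guaranteed by the lemma, with |xy| ≤ p and y is nonempty.
The first p characters of w are a's, so xy (and hence y) consists only of a's. Write y = a^k, 1 ≤ k ≤ p.
Since 1 ≤ k ≤ p, k divides p!; set t = 1 + p!/k. Then xy^t z has p + (p!/k)·k = p + p! copies of a. Now the a-count equals the b-count, so i ≠ j fails. So xy^t z = a^{p+p!} b^{p+p!} ∉ L.
This contradicts the pumping lemma, so L is not regular.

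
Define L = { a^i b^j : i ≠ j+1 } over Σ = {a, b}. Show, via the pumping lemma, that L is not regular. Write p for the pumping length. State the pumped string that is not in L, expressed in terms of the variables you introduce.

Toward a contradiction, assume L is regular with pumping length p.
Choose w = a^p b^{p+p!-1}. Since p ≠ (p+p!-1)+1 = p+p!, w ∈ L; and |w| ≥ p.
Write w = xyz as guaranteed by the lemma, with |xy| ≤ p and |y| > 0.
Since the first p symbols of w are all a's and |xy| ≤ p, y lies entirely in the leading a-block: y = a^k for some k with 1 ≤ k ≤ p.
Since 1 ≤ k ≤ p, k divides p!; set t = 1 + p!/k. Then xy^t z has p + (p!/k)·k = p + p! copies of a. Now the a-count is p+p! and (b-count)+1 = (p+p!-1)+1 = p+p!, so i ≠ j+1 fails. So xy^t z = a^{p+p!} b^{p+p!-1} ∉ L.
Contradiction. Therefore L is not regular.

a^{p+p!} b^{p+p!-1}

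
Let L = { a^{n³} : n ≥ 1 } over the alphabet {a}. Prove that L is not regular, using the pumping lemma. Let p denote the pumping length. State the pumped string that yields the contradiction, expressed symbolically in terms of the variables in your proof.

a^{p³+k}

Assume L is regular; let p be its pumping constant.
Take w = a^{p³} ∈ L with |w| = p³ ≥ p.
The pumping lemma gives a decomposition w = xyz where |xy| ≤ p and |y| ≥ 1.
Then y = a^k for some k with 1 ≤ k ≤ p.
Pump with i = 2: xy^2z = a^{p³+k}. Since 1 ≤ k ≤ p, p³ < p³+k ≤ p³+p < p³+3p²+3p+1 = (p+1)³, so p³+k is not a perfect cube. So xy^2z ∉ L.
Contradiction. Therefore L is not regular.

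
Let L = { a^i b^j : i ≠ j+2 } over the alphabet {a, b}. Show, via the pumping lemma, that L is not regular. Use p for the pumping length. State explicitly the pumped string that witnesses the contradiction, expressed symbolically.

Suppose for contradiction that L is regular, and let p be the pumping length.
Choose w = a^p b^{p+p!-2}. Since p ≠ (p+p!-2)+2 = p+p!, w ∈ L; and |w| ≥ p.
The pumping lemma gives a decomposition w = xyz where |xy| ≤ p and y is nonempty.
The first p characters of w are a's, so xy (and hence y) consists only of a's. Write y = a^k, 1 ≤ k ≤ p.
Since 1 ≤ k ≤ p, k divides p!; set t = 1 + p!/k. Then xy^t z has p + (p!/k)·k = p + p! copies of a. Now the a-count is p+p! and (b-count)+2 = (p+p!-2)+2 = p+p!, so i ≠ j+2 fails. So xy^t z = a^{p+p!} b^{p+p!-2} ∉ L.
Contradiction. Therefore L is not regular.

a^{p+p!} b^{p+p!-2}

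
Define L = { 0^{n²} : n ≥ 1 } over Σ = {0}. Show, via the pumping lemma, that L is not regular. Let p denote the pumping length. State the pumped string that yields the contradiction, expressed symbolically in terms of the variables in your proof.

Assume L is regular. Let p be the pumping length given by the pumping lemma.
Take w = 0^{p²} ∈ L with |w| = p² ≥ p.
The pumping lemma gives a decomposition w = xyz where |xy| ≤ p and |y| > 0.
Then y = 0^k for some k with 1 ≤ k ≤ p.
Pump with i = 2: xy^2z = 0^{p²+k}. Since 1 ≤ k ≤ p, p² < p²+k ≤ p²+p < (p+1)², so p²+k lies strictly between consecutive squares and is not a perfect square. So xy^2z ∉ L.
Contradiction. Therefore L is not regular.

0^{p²+k}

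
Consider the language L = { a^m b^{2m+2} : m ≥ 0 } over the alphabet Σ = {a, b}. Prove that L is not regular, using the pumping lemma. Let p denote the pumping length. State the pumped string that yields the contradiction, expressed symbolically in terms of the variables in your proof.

Assume L is regular; let p be its pumping constant.
Let w = a^p b^{2p+2} ∈ L; note |w| = 3p+2 ≥ p.
By the pumping lemma, w = xyz with |xy| ≤ p and y is nonempty.
Since the first p symbols of w are all a's and |xy| ≤ p, y lies entirely in the leading a-block: y = a^k for some k with 1 ≤ k ≤ p.
Pump with i = 2: xy^2z = a^{p+k} b^{2p+2}. For this to lie in L we would need 2p+2 = 2(p+k)+2, which forces k = 0. But k ≥ 1, so xy^2z ∉ L.
This contradicts the pumping lemma, so L is not regular.

a^{p+k} b^{2p+2}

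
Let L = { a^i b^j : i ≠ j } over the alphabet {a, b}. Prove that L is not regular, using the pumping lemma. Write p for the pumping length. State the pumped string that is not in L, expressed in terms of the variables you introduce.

a^{p+p!} b^{p+p!}

Assume L is regular. Let p be the pumping length given by the pumping lemma.
Choose w = a^p b^{p+p!}. Since p ≠ p+p!, w ∈ L; and |w| ≥ p.
Write w = xyz as guaranteed by the lemma, with |xy| ≤ p and y is nonempty.
The first p characters of w are a's, so xy (and hence y) consists only of a's. Write y = a^k, 1 ≤ k ≤ p.
Since 1 ≤ k ≤ p, k divides p!; set t = 1 + p!/k. Then xy^t z has p + (p!/k)·k = p + p! copies of a. Now the a-count equals the b-count, so i ≠ j fails. So xy^t z = a^{p+p!} b^{p+p!} ∉ L.
This is a contradiction; hence L is not regular.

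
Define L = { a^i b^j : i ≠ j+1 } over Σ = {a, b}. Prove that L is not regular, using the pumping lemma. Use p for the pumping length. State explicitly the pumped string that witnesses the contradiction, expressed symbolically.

Toward a contradiction, assume L is regular with pumping length p.
Choose w = a^p b^{p+p!-1}. Since p ≠ (p+p!-1)+1 = p+p!, w ∈ L; and |w| ≥ p.
By the pumping lemma, w = xyz with |xy| ≤ p and |y| > 0.
Since the first p symbols of w are all a's and |xy| ≤ p, y lies entirely in the leading a-block: y = a^k for some k with 1 ≤ k ≤ p.
Since 1 ≤ k ≤ p, k divides p!; set t = 1 + p!/k. Then xy^t z has p + (p!/k)·k = p + p! copies of a. Now the a-count is p+p! and (b-count)+1 = (p+p!-1)+1 = p+p!, so i ≠ j+1 fails. So xy^t z = a^{p+p!} b^{p+p!-1} ∉ L.
This is a contradiction; hence L is not regular.

a^{p+p!} b^{p+p!-1}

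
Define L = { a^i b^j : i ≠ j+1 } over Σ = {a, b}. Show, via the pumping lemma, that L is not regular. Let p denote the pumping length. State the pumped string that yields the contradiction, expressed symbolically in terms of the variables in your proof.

Suppose for contradiction that L is regular, and let p be the pumping length.
Choose w = a^p b^{p+p!-1}. Since p ≠ (p+p!-1)+1 = p+p!, w ∈ L; and |w| ≥ p.
By the pumping lemma, w = xyz with |xy| ≤ p and |y| > 0.
Since the first p symbols of w are all a's and |xy| ≤ p, y lies entirely in the leading a-block: y = a^k for some k with 1 ≤ k ≤ p.
Since 1 ≤ k ≤ p, k divides p!; set t = 1 + p!/k. Then xy^t z has p + (p!/k)·k = p + p! copies of a. Now the a-count is p+p! and (b-count)+1 = (p+p!-1)+1 = p+p!, so i ≠ j+1 fails. So xy^t z = a^{p+p!} b^{p+p!-1} ∉ L.
This contradicts the pumping lemma, so L is not regular.

a^{p+p!} b^{p+p!-1}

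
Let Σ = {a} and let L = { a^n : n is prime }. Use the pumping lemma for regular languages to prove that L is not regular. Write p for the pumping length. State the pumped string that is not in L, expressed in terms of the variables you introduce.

Suppose for contradiction that L is regular, and let p be the pumping length.
Let q be a prime with q ≥ p+2 (infinitely many primes exist), and take w = a^q ∈ L with |w| = q ≥ p.
The pumping lemma gives a decomposition w = xyz where |xy| ≤ p and |y| > 0.
Then y = a^k for some k with 1 ≤ k ≤ p.
Since 1 ≤ k ≤ p, |xz| = q-k. Pump with i = q+1: |xy^{q+1}z| = (q-k)+(q+1)k = q+qk = q(1+k), which is composite (both factors ≥ 2). So xy^{q+1}z = a^{q(1+k)} ∉ L.
This contradicts the pumping lemma, so L is not regular.

a^{q(1+k)}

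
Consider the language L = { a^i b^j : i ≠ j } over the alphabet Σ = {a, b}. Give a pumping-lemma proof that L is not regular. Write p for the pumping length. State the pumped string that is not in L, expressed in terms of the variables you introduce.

Assume L is regular; let p be its pumping constant.
Choose w = a^p b^{p+p!}. Since p ≠ p+p!, w ∈ L; and |w| ≥ p.
The pumping lemma gives a decomposition w = xyz where |xy| ≤ p and |y| > 0.
The first p characters of w are a's, so xy (and hence y) consists only of a's. Write y = a^k, 1 ≤ k ≤ p.
Since 1 ≤ k ≤ p, k divides p!; set t = 1 + p!/k. Then xy^t z has p + (p!/k)·k = p + p! copies of a. Now the a-count equals the b-count, so i ≠ j fails. So xy^t z = a^{p+p!} b^{p+p!} ∉ L.
Contradiction. Therefore L is not regular.

a^{p+p!} b^{p+p!}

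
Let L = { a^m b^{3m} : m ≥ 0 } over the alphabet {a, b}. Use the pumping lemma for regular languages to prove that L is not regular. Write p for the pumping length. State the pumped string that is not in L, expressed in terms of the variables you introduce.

Assume L is regular; let p be its pumping constant.
Take w = a^p b^{3p}. Then w ∈ L and |w| = 4p ≥ p.
Write w = xyz as guaranteed by the lemma, with |xy| ≤ p and y is nonempty.
The first p characters of w are a's, so xy (and hence y) consists only of a's. Write y = a^k, 1 ≤ k ≤ p.
Pump with i = 2: xy^2z = a^{p+k} b^{3p}. For this to lie in L we would need 3p = 3(p+k), which forces k = 0. But k ≥ 1, so xy^2z ∉ L.
This is a contradiction; hence L is not regular.

a^{p+k} b^{3p}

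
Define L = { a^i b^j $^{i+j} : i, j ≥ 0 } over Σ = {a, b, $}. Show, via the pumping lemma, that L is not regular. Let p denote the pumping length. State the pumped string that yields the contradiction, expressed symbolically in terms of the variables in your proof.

a^{p+k} b^p $^{2p}

Assume L is regular. Let p be the pumping length given by the pumping lemma.
Take w = a^p b^p $^{2p} ∈ L (with i=j=p, i+j=2p), |w| = 4p ≥ p.
The pumping lemma gives a decomposition w = xyz where |xy| ≤ p and |y| ≥ 1.
Since the first p symbols of w are all a's and |xy| ≤ p, y lies entirely in the leading a-block: y = a^k for some k with 1 ≤ k ≤ p.
Consider xy^2z = a^{p+k} b^p $^{2p}. Now the a- and b-counts sum to 2p+k, but the $-count is 2p ≠ 2p+k. So xy^2z ∉ L.
This is a contradiction; hence L is not regular.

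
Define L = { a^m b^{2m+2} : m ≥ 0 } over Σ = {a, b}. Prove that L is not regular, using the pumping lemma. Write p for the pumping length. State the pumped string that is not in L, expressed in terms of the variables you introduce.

Assume L is regular. Let p be the pumping length given by the pumping lemma.
Choose w = a^p b^{2p+2}, which is in L with |w| = 3p+2 ≥ p.
Write w = xyz as guaranteed by the lemma, with |xy| ≤ p and |y| ≥ 1.
The first p characters of w are a's, so xy (and hence y) consists only of a's. Write y = a^k, 1 ≤ k ≤ p.
Pump with i = 2: xy^2z = a^{p+k} b^{2p+2}. For this to lie in L we would need 2p+2 = 2(p+k)+2, which forces k = 0. But k ≥ 1, so xy^2z ∉ L.
This contradicts the pumping lemma, so L is not regular.

a^{p+k} b^{2p+2}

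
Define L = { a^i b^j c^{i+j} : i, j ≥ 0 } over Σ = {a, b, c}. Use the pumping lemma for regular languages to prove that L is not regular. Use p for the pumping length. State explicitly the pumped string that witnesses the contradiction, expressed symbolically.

Toward a contradiction, assume L is regular with pumping length p.
Take w = a^p b^p c^{2p} ∈ L (with i=j=p, i+j=2p), |w| = 4p ≥ p.
By the pumping lemma, w = xyz with |xy| ≤ p and y is nonempty.
Because |xy| ≤ p and w begins with p copies of a, we have y = a^k with 1 ≤ k ≤ p.
Consider xy^2z = a^{p+k} b^p c^{2p}. Now the a- and b-counts sum to 2p+k, but the c-count is 2p ≠ 2p+k. So xy^2z ∉ L.
This is a contradiction; hence L is not regular.

a^{p+k} b^p c^{2p}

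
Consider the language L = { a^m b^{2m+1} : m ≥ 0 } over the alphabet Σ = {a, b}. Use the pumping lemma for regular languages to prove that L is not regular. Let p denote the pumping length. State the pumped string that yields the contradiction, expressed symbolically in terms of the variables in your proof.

Toward a contradiction, assume L is regular with pumping length p.
Let w = a^p b^{2p+1} ∈ L; note |w| = 3p+1 ≥ p.
The pumping lemma gives a decomposition w = xyz where |xy| ≤ p and y is nonempty.
The first p characters of w are a's, so xy (and hence y) consists only of a's. Write y = a^k, 1 ≤ k ≤ p.
Pump with i = 2: xy^2z = a^{p+k} b^{2p+1}. For this to lie in L we would need 2p+1 = 2(p+k)+1, which forces k = 0. But k ≥ 1, so xy^2z ∉ L.
This is a contradiction; hence L is not regular.

a^{p+k} b^{2p+1}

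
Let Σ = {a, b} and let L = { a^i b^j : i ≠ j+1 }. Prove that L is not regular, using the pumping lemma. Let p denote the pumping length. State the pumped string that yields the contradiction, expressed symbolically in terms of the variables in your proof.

a^{p+p!} b^{p+p!-1}

Toward a contradiction, assume L is regular with pumping length p.
Choose w = a^p b^{p+p!-1}. Since p ≠ (p+p!-1)+1 = p+p!, w ∈ L; and |w| ≥ p.
By the pumping lemma, w = xyz with |xy| ≤ p and y is nonempty.
The first p characters of w are a's, so xy (and hence y) consists only of a's. Write y = a^k, 1 ≤ k ≤ p.
Since 1 ≤ k ≤ p, k divides p!; set t = 1 + p!/k. Then xy^t z has p + (p!/k)·k = p + p! copies of a. Now the a-count is p+p! and (b-count)+1 = (p+p!-1)+1 = p+p!, so i ≠ j+1 fails. So xy^t z = a^{p+p!} b^{p+p!-1} ∉ L.
This contradicts the pumping lemma, so L is not regular.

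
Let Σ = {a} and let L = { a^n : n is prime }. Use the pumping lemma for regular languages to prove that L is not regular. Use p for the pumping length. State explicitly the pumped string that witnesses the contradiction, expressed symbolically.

Toward a contradiction, assume L is regular with pumping length p.
Let q be a prime with q ≥ p+2 (infinitely many primes exist), and take w = a^q ∈ L with |w| = q ≥ p.
By the pumping lemma, w = xyz with |xy| ≤ p and |y| ≥ 1.
Then y = a^k for some k with 1 ≤ k ≤ p.
Since 1 ≤ k ≤ p, |xz| = q-k. Pump with i = q+1: |xy^{q+1}z| = (q-k)+(q+1)k = q+qk = q(1+k), which is composite (both factors ≥ 2). So xy^{q+1}z = a^{q(1+k)} ∉ L.
This is a contradiction; hence L is not regular.

a^{q(1+k)}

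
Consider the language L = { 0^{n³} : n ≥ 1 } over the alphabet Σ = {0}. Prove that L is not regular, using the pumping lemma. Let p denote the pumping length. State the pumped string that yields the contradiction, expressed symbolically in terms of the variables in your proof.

Toward a contradiction, assume L is regular with pumping length p.
Take w = 0^{p³} ∈ L with |w| = p³ ≥ p.
Write w = xyz as guaranteed by the lemma, with |xy| ≤ p and |y| > 0.
Then y = 0^k for some k with 1 ≤ k ≤ p.
Pump with i = 2: xy^2z = 0^{p³+k}. Since 1 ≤ k ≤ p, p³ < p³+k ≤ p³+p < p³+3p²+3p+1 = (p+1)³, so p³+k is not a perfect cube. So xy^2z ∉ L.
This contradicts the pumping lemma, so L is not regular.

0^{p³+k}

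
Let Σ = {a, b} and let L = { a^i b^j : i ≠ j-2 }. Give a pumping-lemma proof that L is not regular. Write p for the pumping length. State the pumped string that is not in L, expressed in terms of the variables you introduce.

a^{p+p!} b^{p+p!+2}

Suppose for contradiction that L is regular, and let p be the pumping length.
Choose w = a^p b^{p+p!+2}. Since p ≠ (p+p!+2)-2 = p+p!, w ∈ L; and |w| ≥ p.
Write w = xyz as guaranteed by the lemma, with |xy| ≤ p and |y| ≥ 1.
Since the first p symbols of w are all a's and |xy| ≤ p, y lies entirely in the leading a-block: y = a^k for some k with 1 ≤ k ≤ p.
Since 1 ≤ k ≤ p, k divides p!; set t = 1 + p!/k. Then xy^t z has p + (p!/k)·k = p + p! copies of a. Now the a-count is p+p! and (b-count)-2 = (p+p!+2)-2 = p+p!, so i ≠ j-2 fails. So xy^t z = a^{p+p!} b^{p+p!+2} ∉ L.
Contradiction. Therefore L is not regular.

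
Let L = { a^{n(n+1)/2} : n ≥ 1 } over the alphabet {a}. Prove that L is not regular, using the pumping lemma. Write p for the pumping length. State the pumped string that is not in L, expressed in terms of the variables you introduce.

a^{p(p+1)/2+k}

Assume L is regular; let p be its pumping constant.
Take w = a^{p(p+1)/2} ∈ L with |w| = p(p+1)/2 ≥ p.
The pumping lemma gives a decomposition w = xyz where |xy| ≤ p and |y| ≥ 1.
Then y = a^k for some k with 1 ≤ k ≤ p.
Pump with i = 2: xy^2z = a^{p(p+1)/2+k}. Since 1 ≤ k ≤ p, p(p+1)/2 < p(p+1)/2+k ≤ p(p+1)/2+p < (p+1)(p+2)/2, so p(p+1)/2+k is strictly between consecutive triangular numbers. So xy^2z ∉ L.
This is a contradiction; hence L is not regular.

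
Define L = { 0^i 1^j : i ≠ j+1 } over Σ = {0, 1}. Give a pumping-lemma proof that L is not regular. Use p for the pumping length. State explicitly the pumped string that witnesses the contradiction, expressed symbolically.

Suppose for contradiction that L is regular, and let p be the pumping length.
Choose w = 0^p 1^{p+p!-1}. Since p ≠ (p+p!-1)+1 = p+p!, w ∈ L; and |w| ≥ p.
By the pumping lemma, w = xyz with |xy| ≤ p and |y| ≥ 1.
Since the first p symbols of w are all 0's and |xy| ≤ p, y lies entirely in the leading 0-block: y = 0^k for some k with 1 ≤ k ≤ p.
Since 1 ≤ k ≤ p, k divides p!; set t = 1 + p!/k. Then xy^t z has p + (p!/k)·k = p + p! copies of 0. Now the 0-count is p+p! and (1-count)+1 = (p+p!-1)+1 = p+p!, so i ≠ j+1 fails. So xy^t z = 0^{p+p!} 1^{p+p!-1} ∉ L.
This contradicts the pumping lemma, so L is not regular.

0^{p+p!} 1^{p+p!-1}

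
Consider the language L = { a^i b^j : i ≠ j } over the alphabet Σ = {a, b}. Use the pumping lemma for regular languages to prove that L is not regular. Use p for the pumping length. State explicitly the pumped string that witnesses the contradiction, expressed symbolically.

Suppose for contradiction that L is regular, and let p be the pumping length.
Choose w = a^p b^{p+p!}. Since p ≠ p+p!, w ∈ L; and |w| ≥ p.
Write w = xyz as guaranteed by the lemma, with |xy| ≤ p and y is nonempty.
Since the first p symbols of w are all a's and |xy| ≤ p, y lies entirely in the leading a-block: y = a^k for some k with 1 ≤ k ≤ p.
Since 1 ≤ k ≤ p, k divides p!; set t = 1 + p!/k. Then xy^t z has p + (p!/k)·k = p + p! copies of a. Now the a-count equals the b-count, so i ≠ j fails. So xy^t z = a^{p+p!} b^{p+p!} ∉ L.
This contradicts the pumping lemma, so L is not regular.

a^{p+p!} b^{p+p!}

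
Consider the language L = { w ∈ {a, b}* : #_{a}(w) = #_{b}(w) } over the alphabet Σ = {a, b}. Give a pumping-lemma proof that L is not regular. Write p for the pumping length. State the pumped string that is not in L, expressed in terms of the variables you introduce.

Assume L is regular. Let p be the pumping length given by the pumping lemma.
Choose w = a^p b^p ∈ L with |w| = 2p ≥ p.
Write w = xyz as guaranteed by the lemma, with |xy| ≤ p and |y| > 0.
Since the first p symbols of w are all a's and |xy| ≤ p, y lies entirely in the leading a-block: y = a^k for some k with 1 ≤ k ≤ p.
Pump with i = 2: xy^2z = a^{p+k} b^p has p+k occurrences of a but only p of b. Since k ≥ 1 the counts differ, so xy^2z ∉ L.
This is a contradiction; hence L is not regular.

a^{p+k} b^p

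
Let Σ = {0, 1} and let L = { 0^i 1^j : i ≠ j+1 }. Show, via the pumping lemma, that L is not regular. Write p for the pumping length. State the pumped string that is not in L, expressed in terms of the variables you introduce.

0^{p+p!} 1^{p+p!-1}

Assume L is regular; let p be its pumping constant.
Choose w = 0^p 1^{p+p!-1}. Since p ≠ (p+p!-1)+1 = p+p!, w ∈ L; and |w| ≥ p.
The pumping lemma gives a decomposition w = xyz where |xy| ≤ p and |y| > 0.
Because |xy| ≤ p and w begins with p copies of 0, we have y = 0^k with 1 ≤ k ≤ p.
Since 1 ≤ k ≤ p, k divides p!; set t = 1 + p!/k. Then xy^t z has p + (p!/k)·k = p + p! copies of 0. Now the 0-count is p+p! and (1-count)+1 = (p+p!-1)+1 = p+p!, so i ≠ j+1 fails. So xy^t z = 0^{p+p!} 1^{p+p!-1} ∉ L.
This is a contradiction; hence L is not regular.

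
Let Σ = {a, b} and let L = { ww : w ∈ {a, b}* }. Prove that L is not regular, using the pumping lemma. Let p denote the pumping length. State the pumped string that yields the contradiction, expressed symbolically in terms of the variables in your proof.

Toward a contradiction, assume L is regular with pumping length p.
Take w = a^p b^p a^p b^p = uu where u = a^pb^p; then w ∈ L and |w| = 4p ≥ p.
By the pumping lemma, w = xyz with |xy| ≤ p and |y| ≥ 1.
The first p characters of w are a's, so xy (and hence y) consists only of a's. Write y = a^k, 1 ≤ k ≤ p.
Pump with i = 2: xy^2z = a^{p+k} b^p a^p b^p, of length 4p+k. Suppose this equals vv. The string starts with a and ends with b, so v does too; thus the boundary between the two copies of v is a b→a transition. There is exactly one such transition, at position 2p+k, so |v| = 2p+k and |vv| = 4p+2k ≠ 4p+k since k ≥ 1. So xy^2z ∉ L.
Contradiction. Therefore L is not regular.

a^{p+k} b^p a^p b^p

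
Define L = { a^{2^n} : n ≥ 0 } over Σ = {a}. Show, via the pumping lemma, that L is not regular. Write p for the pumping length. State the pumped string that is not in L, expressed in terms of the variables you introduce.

a^{2^p+k}

Assume L is regular. Let p be the pumping length given by the pumping lemma.
Take w = a^{2^p} ∈ L with |w| = 2^p ≥ p.
The pumping lemma gives a decomposition w = xyz where |xy| ≤ p and y is nonempty.
Then y = a^k for some k with 1 ≤ k ≤ p.
Pump with i = 2: xy^2z = a^{2^p+k}. Since 1 ≤ k ≤ p < 2^p, we have 2^p < 2^p+k < 2^{p+1}, so 2^p+k is not a power of 2. So xy^2z ∉ L.
This contradicts the pumping lemma, so L is not regular.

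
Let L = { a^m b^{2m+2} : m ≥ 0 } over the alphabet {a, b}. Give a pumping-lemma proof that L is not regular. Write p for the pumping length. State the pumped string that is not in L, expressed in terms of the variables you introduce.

a^{p+k} b^{2p+2}

Assume L is regular; let p be its pumping constant.
Let w = a^p b^{2p+2} ∈ L; note |w| = 3p+2 ≥ p.
The pumping lemma gives a decomposition w = xyz where |xy| ≤ p and y is nonempty.
Because |xy| ≤ p and w begins with p copies of a, we have y = a^k with 1 ≤ k ≤ p.
Pump with i = 2: xy^2z = a^{p+k} b^{2p+2}. For this to lie in L we would need 2p+2 = 2(p+k)+2, which forces k = 0. But k ≥ 1, so xy^2z ∉ L.
This contradicts the pumping lemma, so L is not regular.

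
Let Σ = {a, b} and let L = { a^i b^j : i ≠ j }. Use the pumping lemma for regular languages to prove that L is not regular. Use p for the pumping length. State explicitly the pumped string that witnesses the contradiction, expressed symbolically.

a^{p+p!} b^{p+p!}

Assume L is regular. Let p be the pumping length given by the pumping lemma.
Choose w = a^p b^{p+p!}. Since p ≠ p+p!, w ∈ L; and |w| ≥ p.
Write w = xyz as guaranteed by the lemma, with |xy| ≤ p and |y| ≥ 1.
Because |xy| ≤ p and w begins with p copies of a, we have y = a^k with 1 ≤ k ≤ p.
Since 1 ≤ k ≤ p, k divides p!; set t = 1 + p!/k. Then xy^t z has p + (p!/k)·k = p + p! copies of a. Now the a-count equals the b-count, so i ≠ j fails. So xy^t z = a^{p+p!} b^{p+p!} ∉ L.
This is a contradiction; hence L is not regular.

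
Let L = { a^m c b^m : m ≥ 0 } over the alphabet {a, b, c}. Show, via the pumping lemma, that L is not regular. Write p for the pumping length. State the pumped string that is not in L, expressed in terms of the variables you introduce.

Assume L is regular. Let p be the pumping length given by the pumping lemma.
Take w = a^p c b^p ∈ L with |w| = 2p+1 ≥ p.
Write w = xyz as guaranteed by the lemma, with |xy| ≤ p and y is nonempty.
The first p characters of w are a's, so xy (and hence y) consists only of a's. Write y = a^k, 1 ≤ k ≤ p.
Pump with i = 2: xy^2z = a^{p+k} c b^p, which would require p+k = p. But k ≥ 1, so xy^2z ∉ L.
Contradiction. Therefore L is not regular.

a^{p+k} c b^p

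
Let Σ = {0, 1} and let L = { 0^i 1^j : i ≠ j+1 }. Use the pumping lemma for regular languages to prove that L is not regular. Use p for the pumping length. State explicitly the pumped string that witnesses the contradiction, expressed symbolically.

0^{p+p!} 1^{p+p!-1}

Assume L is regular. Let p be the pumping length given by the pumping lemma.
Choose w = 0^p 1^{p+p!-1}. Since p ≠ (p+p!-1)+1 = p+p!, w ∈ L; and |w| ≥ p.
By the pumping lemma, w = xyz with |xy| ≤ p and |y| ≥ 1.
The first p characters of w are 0's, so xy (and hence y) consists only of 0's. Write y = 0^k, 1 ≤ k ≤ p.
Since 1 ≤ k ≤ p, k divides p!; set t = 1 + p!/k. Then xy^t z has p + (p!/k)·k = p + p! copies of 0. Now the 0-count is p+p! and (1-count)+1 = (p+p!-1)+1 = p+p!, so i ≠ j+1 fails. So xy^t z = 0^{p+p!} 1^{p+p!-1} ∉ L.
This is a contradiction; hence L is not regular.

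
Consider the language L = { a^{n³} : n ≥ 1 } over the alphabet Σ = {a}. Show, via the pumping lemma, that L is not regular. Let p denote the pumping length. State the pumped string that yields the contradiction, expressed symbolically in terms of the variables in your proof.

a^{p³+k}

Assume L is regular. Let p be the pumping length given by the pumping lemma.
Take w = a^{p³} ∈ L with |w| = p³ ≥ p.
Write w = xyz as guaranteed by the lemma, with |xy| ≤ p and |y| > 0.
Then y = a^k for some k with 1 ≤ k ≤ p.
Pump with i = 2: xy^2z = a^{p³+k}. Since 1 ≤ k ≤ p, p³ < p³+k ≤ p³+p < p³+3p²+3p+1 = (p+1)³, so p³+k is not a perfect cube. So xy^2z ∉ L.
This is a contradiction; hence L is not regular.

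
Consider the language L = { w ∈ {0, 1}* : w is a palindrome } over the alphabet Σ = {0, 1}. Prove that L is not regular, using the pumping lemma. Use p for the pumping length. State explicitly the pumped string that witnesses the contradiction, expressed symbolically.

0^{p+k} 1 0^p

Toward a contradiction, assume L is regular with pumping length p.
Take w = 0^p 1 0^p, a palindrome of length 2p+1 ≥ p.
The pumping lemma gives a decomposition w = xyz where |xy| ≤ p and y is nonempty.
Since the first p symbols of w are all 0's and |xy| ≤ p, y lies entirely in the leading 0-block: y = 0^k for some k with 1 ≤ k ≤ p.
Pump with i = 2: xy^2z = 0^{p+k} 1 0^p. Its reverse is 0^p 1 0^{p+k}, which differs from xy^2z since k ≥ 1. So xy^2z is not a palindrome and xy^2z ∉ L.
Contradiction. Therefore L is not regular.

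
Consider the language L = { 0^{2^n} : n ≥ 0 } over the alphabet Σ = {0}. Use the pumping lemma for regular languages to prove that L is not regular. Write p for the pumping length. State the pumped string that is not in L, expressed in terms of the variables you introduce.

Assume L is regular. Let p be the pumping length given by the pumping lemma.
Take w = 0^{2^p} ∈ L with |w| = 2^p ≥ p.
Write w = xyz as guaranteed by the lemma, with |xy| ≤ p and y is nonempty.
Then y = 0^k for some k with 1 ≤ k ≤ p.
Pump with i = 2: xy^2z = 0^{2^p+k}. Since 1 ≤ k ≤ p < 2^p, we have 2^p < 2^p+k < 2^{p+1}, so 2^p+k is not a power of 2. So xy^2z ∉ L.
This contradicts the pumping lemma, so L is not regular.

0^{2^p+k}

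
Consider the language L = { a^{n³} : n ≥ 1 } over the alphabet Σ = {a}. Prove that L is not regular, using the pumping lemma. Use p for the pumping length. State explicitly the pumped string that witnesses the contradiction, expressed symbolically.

Assume L is regular. Let p be the pumping length given by the pumping lemma.
Take w = a^{p³} ∈ L with |w| = p³ ≥ p.
Write w = xyz as guaranteed by the lemma, with |xy| ≤ p and y is nonempty.
Then y = a^k for some k with 1 ≤ k ≤ p.
Pump with i = 2: xy^2z = a^{p³+k}. Since 1 ≤ k ≤ p, p³ < p³+k ≤ p³+p < p³+3p²+3p+1 = (p+1)³, so p³+k is not a perfect cube. So xy^2z ∉ L.
This contradicts the pumping lemma, so L is not regular.

a^{p³+k}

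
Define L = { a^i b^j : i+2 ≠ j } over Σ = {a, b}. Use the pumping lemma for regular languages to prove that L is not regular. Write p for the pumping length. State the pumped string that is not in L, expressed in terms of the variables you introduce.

Assume L is regular; let p be its pumping constant.
Choose w = a^p b^{p+p!+2}. Since p ≠ (p+p!+2)-2 = p+p!, w ∈ L; and |w| ≥ p.
Write w = xyz as guaranteed by the lemma, with |xy| ≤ p and |y| ≥ 1.
The first p characters of w are a's, so xy (and hence y) consists only of a's. Write y = a^k, 1 ≤ k ≤ p.
Since 1 ≤ k ≤ p, k divides p!; set t = 1 + p!/k. Then xy^t z has p + (p!/k)·k = p + p! copies of a. Now the a-count is p+p! and (b-count)-2 = (p+p!+2)-2 = p+p!, so i+2 ≠ j fails. So xy^t z = a^{p+p!} b^{p+p!+2} ∉ L.
This is a contradiction; hence L is not regular.

a^{p+p!} b^{p+p!+2}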